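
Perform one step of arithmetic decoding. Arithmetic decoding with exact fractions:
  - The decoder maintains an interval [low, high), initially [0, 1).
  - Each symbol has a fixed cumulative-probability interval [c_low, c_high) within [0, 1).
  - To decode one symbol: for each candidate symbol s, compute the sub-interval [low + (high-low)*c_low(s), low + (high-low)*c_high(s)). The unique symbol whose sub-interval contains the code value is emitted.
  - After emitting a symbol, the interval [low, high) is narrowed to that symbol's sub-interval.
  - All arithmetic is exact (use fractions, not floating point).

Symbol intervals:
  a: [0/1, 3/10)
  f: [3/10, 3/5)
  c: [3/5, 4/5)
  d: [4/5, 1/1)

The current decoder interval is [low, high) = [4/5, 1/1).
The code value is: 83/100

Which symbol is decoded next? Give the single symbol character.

Interval width = high − low = 1/1 − 4/5 = 1/5
Scaled code = (code − low) / width = (83/100 − 4/5) / 1/5 = 3/20
  a: [0/1, 3/10) ← scaled code falls here ✓
  f: [3/10, 3/5) 
  c: [3/5, 4/5) 
  d: [4/5, 1/1) 

Answer: a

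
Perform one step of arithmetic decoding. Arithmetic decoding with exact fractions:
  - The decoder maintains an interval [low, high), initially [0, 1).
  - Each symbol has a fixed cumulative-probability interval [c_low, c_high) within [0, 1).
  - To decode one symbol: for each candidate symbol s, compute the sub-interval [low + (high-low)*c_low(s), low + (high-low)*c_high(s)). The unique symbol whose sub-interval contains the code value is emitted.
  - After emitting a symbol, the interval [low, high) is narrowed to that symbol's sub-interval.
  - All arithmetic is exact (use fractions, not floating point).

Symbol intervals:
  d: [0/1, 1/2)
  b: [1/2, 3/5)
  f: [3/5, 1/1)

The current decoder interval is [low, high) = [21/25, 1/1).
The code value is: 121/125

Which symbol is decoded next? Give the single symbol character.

Interval width = high − low = 1/1 − 21/25 = 4/25
Scaled code = (code − low) / width = (121/125 − 21/25) / 4/25 = 4/5
  d: [0/1, 1/2) 
  b: [1/2, 3/5) 
  f: [3/5, 1/1) ← scaled code falls here ✓

Answer: f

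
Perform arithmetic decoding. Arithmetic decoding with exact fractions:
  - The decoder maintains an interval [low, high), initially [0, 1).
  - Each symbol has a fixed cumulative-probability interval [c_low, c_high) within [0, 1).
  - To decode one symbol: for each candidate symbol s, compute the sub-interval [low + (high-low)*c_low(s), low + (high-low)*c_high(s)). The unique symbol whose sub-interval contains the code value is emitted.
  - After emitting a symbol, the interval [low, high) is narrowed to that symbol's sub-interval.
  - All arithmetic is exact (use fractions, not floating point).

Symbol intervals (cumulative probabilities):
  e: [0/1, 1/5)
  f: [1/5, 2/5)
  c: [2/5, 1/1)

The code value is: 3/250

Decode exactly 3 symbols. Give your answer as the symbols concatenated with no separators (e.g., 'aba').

Step 1: interval [0/1, 1/1), width = 1/1 - 0/1 = 1/1
  'e': [0/1 + 1/1*0/1, 0/1 + 1/1*1/5) = [0/1, 1/5) <- contains code 3/250
  'f': [0/1 + 1/1*1/5, 0/1 + 1/1*2/5) = [1/5, 2/5)
  'c': [0/1 + 1/1*2/5, 0/1 + 1/1*1/1) = [2/5, 1/1)
  emit 'e', narrow to [0/1, 1/5)
Step 2: interval [0/1, 1/5), width = 1/5 - 0/1 = 1/5
  'e': [0/1 + 1/5*0/1, 0/1 + 1/5*1/5) = [0/1, 1/25) <- contains code 3/250
  'f': [0/1 + 1/5*1/5, 0/1 + 1/5*2/5) = [1/25, 2/25)
  'c': [0/1 + 1/5*2/5, 0/1 + 1/5*1/1) = [2/25, 1/5)
  emit 'e', narrow to [0/1, 1/25)
Step 3: interval [0/1, 1/25), width = 1/25 - 0/1 = 1/25
  'e': [0/1 + 1/25*0/1, 0/1 + 1/25*1/5) = [0/1, 1/125)
  'f': [0/1 + 1/25*1/5, 0/1 + 1/25*2/5) = [1/125, 2/125) <- contains code 3/250
  'c': [0/1 + 1/25*2/5, 0/1 + 1/25*1/1) = [2/125, 1/25)
  emit 'f', narrow to [1/125, 2/125)

Answer: eef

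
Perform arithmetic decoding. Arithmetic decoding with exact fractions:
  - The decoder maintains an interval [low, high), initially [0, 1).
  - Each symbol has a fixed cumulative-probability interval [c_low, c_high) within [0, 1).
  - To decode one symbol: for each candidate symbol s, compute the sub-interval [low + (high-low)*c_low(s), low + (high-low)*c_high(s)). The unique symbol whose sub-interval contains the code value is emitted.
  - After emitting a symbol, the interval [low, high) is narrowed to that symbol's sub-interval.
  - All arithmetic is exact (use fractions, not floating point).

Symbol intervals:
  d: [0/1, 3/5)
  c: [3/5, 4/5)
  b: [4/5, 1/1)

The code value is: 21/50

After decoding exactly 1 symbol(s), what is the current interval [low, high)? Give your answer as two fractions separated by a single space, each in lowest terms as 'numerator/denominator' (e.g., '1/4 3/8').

Step 1: interval [0/1, 1/1), width = 1/1 - 0/1 = 1/1
  'd': [0/1 + 1/1*0/1, 0/1 + 1/1*3/5) = [0/1, 3/5) <- contains code 21/50
  'c': [0/1 + 1/1*3/5, 0/1 + 1/1*4/5) = [3/5, 4/5)
  'b': [0/1 + 1/1*4/5, 0/1 + 1/1*1/1) = [4/5, 1/1)
  emit 'd', narrow to [0/1, 3/5)

Answer: 0/1 3/5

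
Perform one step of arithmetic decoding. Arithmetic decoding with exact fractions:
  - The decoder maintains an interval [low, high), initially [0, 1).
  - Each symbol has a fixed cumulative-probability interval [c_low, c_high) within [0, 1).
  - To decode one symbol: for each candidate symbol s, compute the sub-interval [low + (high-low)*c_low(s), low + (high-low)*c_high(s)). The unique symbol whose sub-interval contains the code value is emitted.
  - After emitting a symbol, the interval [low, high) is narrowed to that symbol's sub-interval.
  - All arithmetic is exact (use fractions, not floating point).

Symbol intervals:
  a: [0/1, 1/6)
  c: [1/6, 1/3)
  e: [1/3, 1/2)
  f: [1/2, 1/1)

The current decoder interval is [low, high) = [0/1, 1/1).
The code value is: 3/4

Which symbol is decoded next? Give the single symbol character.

Answer: f

Derivation:
Interval width = high − low = 1/1 − 0/1 = 1/1
Scaled code = (code − low) / width = (3/4 − 0/1) / 1/1 = 3/4
  a: [0/1, 1/6) 
  c: [1/6, 1/3) 
  e: [1/3, 1/2) 
  f: [1/2, 1/1) ← scaled code falls here ✓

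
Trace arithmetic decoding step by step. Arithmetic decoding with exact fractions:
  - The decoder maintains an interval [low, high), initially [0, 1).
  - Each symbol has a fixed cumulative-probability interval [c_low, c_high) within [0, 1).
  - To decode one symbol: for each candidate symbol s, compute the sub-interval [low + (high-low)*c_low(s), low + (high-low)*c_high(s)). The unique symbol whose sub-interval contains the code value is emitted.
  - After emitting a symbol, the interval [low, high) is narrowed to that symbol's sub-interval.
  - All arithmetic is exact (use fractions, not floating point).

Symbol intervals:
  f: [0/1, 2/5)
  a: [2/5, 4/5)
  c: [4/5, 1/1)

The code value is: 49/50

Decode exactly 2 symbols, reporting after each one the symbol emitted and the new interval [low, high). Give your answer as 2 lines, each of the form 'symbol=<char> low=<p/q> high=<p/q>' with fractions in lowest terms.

Answer: symbol=c low=4/5 high=1/1
symbol=c low=24/25 high=1/1

Derivation:
Step 1: interval [0/1, 1/1), width = 1/1 - 0/1 = 1/1
  'f': [0/1 + 1/1*0/1, 0/1 + 1/1*2/5) = [0/1, 2/5)
  'a': [0/1 + 1/1*2/5, 0/1 + 1/1*4/5) = [2/5, 4/5)
  'c': [0/1 + 1/1*4/5, 0/1 + 1/1*1/1) = [4/5, 1/1) <- contains code 49/50
  emit 'c', narrow to [4/5, 1/1)
Step 2: interval [4/5, 1/1), width = 1/1 - 4/5 = 1/5
  'f': [4/5 + 1/5*0/1, 4/5 + 1/5*2/5) = [4/5, 22/25)
  'a': [4/5 + 1/5*2/5, 4/5 + 1/5*4/5) = [22/25, 24/25)
  'c': [4/5 + 1/5*4/5, 4/5 + 1/5*1/1) = [24/25, 1/1) <- contains code 49/50
  emit 'c', narrow to [24/25, 1/1)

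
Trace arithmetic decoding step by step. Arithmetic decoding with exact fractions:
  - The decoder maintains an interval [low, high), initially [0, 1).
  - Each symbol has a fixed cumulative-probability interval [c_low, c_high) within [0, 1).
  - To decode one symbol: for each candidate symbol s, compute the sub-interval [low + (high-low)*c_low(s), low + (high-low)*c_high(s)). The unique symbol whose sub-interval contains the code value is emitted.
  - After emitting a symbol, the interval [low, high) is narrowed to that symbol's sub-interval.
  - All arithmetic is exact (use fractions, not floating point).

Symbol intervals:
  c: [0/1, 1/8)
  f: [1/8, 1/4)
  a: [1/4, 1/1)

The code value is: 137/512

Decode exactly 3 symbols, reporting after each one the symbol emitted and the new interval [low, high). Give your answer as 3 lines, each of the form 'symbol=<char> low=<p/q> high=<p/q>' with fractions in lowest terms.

Answer: symbol=a low=1/4 high=1/1
symbol=c low=1/4 high=11/32
symbol=f low=67/256 high=35/128

Derivation:
Step 1: interval [0/1, 1/1), width = 1/1 - 0/1 = 1/1
  'c': [0/1 + 1/1*0/1, 0/1 + 1/1*1/8) = [0/1, 1/8)
  'f': [0/1 + 1/1*1/8, 0/1 + 1/1*1/4) = [1/8, 1/4)
  'a': [0/1 + 1/1*1/4, 0/1 + 1/1*1/1) = [1/4, 1/1) <- contains code 137/512
  emit 'a', narrow to [1/4, 1/1)
Step 2: interval [1/4, 1/1), width = 1/1 - 1/4 = 3/4
  'c': [1/4 + 3/4*0/1, 1/4 + 3/4*1/8) = [1/4, 11/32) <- contains code 137/512
  'f': [1/4 + 3/4*1/8, 1/4 + 3/4*1/4) = [11/32, 7/16)
  'a': [1/4 + 3/4*1/4, 1/4 + 3/4*1/1) = [7/16, 1/1)
  emit 'c', narrow to [1/4, 11/32)
Step 3: interval [1/4, 11/32), width = 11/32 - 1/4 = 3/32
  'c': [1/4 + 3/32*0/1, 1/4 + 3/32*1/8) = [1/4, 67/256)
  'f': [1/4 + 3/32*1/8, 1/4 + 3/32*1/4) = [67/256, 35/128) <- contains code 137/512
  'a': [1/4 + 3/32*1/4, 1/4 + 3/32*1/1) = [35/128, 11/32)
  emit 'f', narrow to [67/256, 35/128)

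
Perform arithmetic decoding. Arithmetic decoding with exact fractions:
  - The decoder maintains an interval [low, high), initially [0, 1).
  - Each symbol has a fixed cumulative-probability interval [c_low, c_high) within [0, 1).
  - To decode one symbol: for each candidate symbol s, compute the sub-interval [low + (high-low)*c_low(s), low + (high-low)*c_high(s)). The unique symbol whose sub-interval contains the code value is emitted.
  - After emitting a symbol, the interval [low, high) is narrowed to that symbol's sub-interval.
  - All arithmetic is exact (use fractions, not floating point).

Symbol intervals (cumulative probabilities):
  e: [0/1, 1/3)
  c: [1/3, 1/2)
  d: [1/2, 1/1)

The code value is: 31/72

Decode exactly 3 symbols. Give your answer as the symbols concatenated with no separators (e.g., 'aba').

Answer: cde

Derivation:
Step 1: interval [0/1, 1/1), width = 1/1 - 0/1 = 1/1
  'e': [0/1 + 1/1*0/1, 0/1 + 1/1*1/3) = [0/1, 1/3)
  'c': [0/1 + 1/1*1/3, 0/1 + 1/1*1/2) = [1/3, 1/2) <- contains code 31/72
  'd': [0/1 + 1/1*1/2, 0/1 + 1/1*1/1) = [1/2, 1/1)
  emit 'c', narrow to [1/3, 1/2)
Step 2: interval [1/3, 1/2), width = 1/2 - 1/3 = 1/6
  'e': [1/3 + 1/6*0/1, 1/3 + 1/6*1/3) = [1/3, 7/18)
  'c': [1/3 + 1/6*1/3, 1/3 + 1/6*1/2) = [7/18, 5/12)
  'd': [1/3 + 1/6*1/2, 1/3 + 1/6*1/1) = [5/12, 1/2) <- contains code 31/72
  emit 'd', narrow to [5/12, 1/2)
Step 3: interval [5/12, 1/2), width = 1/2 - 5/12 = 1/12
  'e': [5/12 + 1/12*0/1, 5/12 + 1/12*1/3) = [5/12, 4/9) <- contains code 31/72
  'c': [5/12 + 1/12*1/3, 5/12 + 1/12*1/2) = [4/9, 11/24)
  'd': [5/12 + 1/12*1/2, 5/12 + 1/12*1/1) = [11/24, 1/2)
  emit 'e', narrow to [5/12, 4/9)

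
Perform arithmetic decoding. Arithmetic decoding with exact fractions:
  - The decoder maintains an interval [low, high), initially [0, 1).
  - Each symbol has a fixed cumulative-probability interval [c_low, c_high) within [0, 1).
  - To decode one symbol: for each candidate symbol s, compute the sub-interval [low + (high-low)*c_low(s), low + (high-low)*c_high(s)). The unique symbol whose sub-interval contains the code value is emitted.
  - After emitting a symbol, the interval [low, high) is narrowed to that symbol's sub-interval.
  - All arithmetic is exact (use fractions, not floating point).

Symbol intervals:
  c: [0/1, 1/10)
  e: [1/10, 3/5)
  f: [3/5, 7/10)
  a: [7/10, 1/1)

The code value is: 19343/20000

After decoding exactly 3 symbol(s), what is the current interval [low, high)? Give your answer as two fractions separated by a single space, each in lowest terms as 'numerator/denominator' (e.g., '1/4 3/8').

Step 1: interval [0/1, 1/1), width = 1/1 - 0/1 = 1/1
  'c': [0/1 + 1/1*0/1, 0/1 + 1/1*1/10) = [0/1, 1/10)
  'e': [0/1 + 1/1*1/10, 0/1 + 1/1*3/5) = [1/10, 3/5)
  'f': [0/1 + 1/1*3/5, 0/1 + 1/1*7/10) = [3/5, 7/10)
  'a': [0/1 + 1/1*7/10, 0/1 + 1/1*1/1) = [7/10, 1/1) <- contains code 19343/20000
  emit 'a', narrow to [7/10, 1/1)
Step 2: interval [7/10, 1/1), width = 1/1 - 7/10 = 3/10
  'c': [7/10 + 3/10*0/1, 7/10 + 3/10*1/10) = [7/10, 73/100)
  'e': [7/10 + 3/10*1/10, 7/10 + 3/10*3/5) = [73/100, 22/25)
  'f': [7/10 + 3/10*3/5, 7/10 + 3/10*7/10) = [22/25, 91/100)
  'a': [7/10 + 3/10*7/10, 7/10 + 3/10*1/1) = [91/100, 1/1) <- contains code 19343/20000
  emit 'a', narrow to [91/100, 1/1)
Step 3: interval [91/100, 1/1), width = 1/1 - 91/100 = 9/100
  'c': [91/100 + 9/100*0/1, 91/100 + 9/100*1/10) = [91/100, 919/1000)
  'e': [91/100 + 9/100*1/10, 91/100 + 9/100*3/5) = [919/1000, 241/250)
  'f': [91/100 + 9/100*3/5, 91/100 + 9/100*7/10) = [241/250, 973/1000) <- contains code 19343/20000
  'a': [91/100 + 9/100*7/10, 91/100 + 9/100*1/1) = [973/1000, 1/1)
  emit 'f', narrow to [241/250, 973/1000)

Answer: 241/250 973/1000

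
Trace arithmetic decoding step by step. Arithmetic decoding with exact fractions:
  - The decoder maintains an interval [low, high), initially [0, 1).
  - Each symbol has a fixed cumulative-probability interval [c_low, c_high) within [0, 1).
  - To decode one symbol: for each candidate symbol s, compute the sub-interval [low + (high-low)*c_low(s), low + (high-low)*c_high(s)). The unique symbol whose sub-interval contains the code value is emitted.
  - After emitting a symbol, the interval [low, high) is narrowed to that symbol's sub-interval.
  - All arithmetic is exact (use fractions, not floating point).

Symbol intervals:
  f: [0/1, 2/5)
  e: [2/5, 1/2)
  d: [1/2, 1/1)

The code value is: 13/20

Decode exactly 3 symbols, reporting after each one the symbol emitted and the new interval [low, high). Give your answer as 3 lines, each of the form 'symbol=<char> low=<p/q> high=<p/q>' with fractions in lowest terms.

Answer: symbol=d low=1/2 high=1/1
symbol=f low=1/2 high=7/10
symbol=d low=3/5 high=7/10

Derivation:
Step 1: interval [0/1, 1/1), width = 1/1 - 0/1 = 1/1
  'f': [0/1 + 1/1*0/1, 0/1 + 1/1*2/5) = [0/1, 2/5)
  'e': [0/1 + 1/1*2/5, 0/1 + 1/1*1/2) = [2/5, 1/2)
  'd': [0/1 + 1/1*1/2, 0/1 + 1/1*1/1) = [1/2, 1/1) <- contains code 13/20
  emit 'd', narrow to [1/2, 1/1)
Step 2: interval [1/2, 1/1), width = 1/1 - 1/2 = 1/2
  'f': [1/2 + 1/2*0/1, 1/2 + 1/2*2/5) = [1/2, 7/10) <- contains code 13/20
  'e': [1/2 + 1/2*2/5, 1/2 + 1/2*1/2) = [7/10, 3/4)
  'd': [1/2 + 1/2*1/2, 1/2 + 1/2*1/1) = [3/4, 1/1)
  emit 'f', narrow to [1/2, 7/10)
Step 3: interval [1/2, 7/10), width = 7/10 - 1/2 = 1/5
  'f': [1/2 + 1/5*0/1, 1/2 + 1/5*2/5) = [1/2, 29/50)
  'e': [1/2 + 1/5*2/5, 1/2 + 1/5*1/2) = [29/50, 3/5)
  'd': [1/2 + 1/5*1/2, 1/2 + 1/5*1/1) = [3/5, 7/10) <- contains code 13/20
  emit 'd', narrow to [3/5, 7/10)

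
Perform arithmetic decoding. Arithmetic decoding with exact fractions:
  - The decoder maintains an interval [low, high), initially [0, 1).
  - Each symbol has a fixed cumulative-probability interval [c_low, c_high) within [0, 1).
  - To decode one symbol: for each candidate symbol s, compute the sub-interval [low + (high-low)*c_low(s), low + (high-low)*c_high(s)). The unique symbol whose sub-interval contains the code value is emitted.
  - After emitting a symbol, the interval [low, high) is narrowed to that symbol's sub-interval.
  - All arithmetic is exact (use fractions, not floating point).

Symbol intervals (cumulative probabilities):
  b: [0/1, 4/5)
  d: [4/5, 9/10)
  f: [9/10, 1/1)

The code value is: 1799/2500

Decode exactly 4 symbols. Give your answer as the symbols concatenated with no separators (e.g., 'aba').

Answer: bdff

Derivation:
Step 1: interval [0/1, 1/1), width = 1/1 - 0/1 = 1/1
  'b': [0/1 + 1/1*0/1, 0/1 + 1/1*4/5) = [0/1, 4/5) <- contains code 1799/2500
  'd': [0/1 + 1/1*4/5, 0/1 + 1/1*9/10) = [4/5, 9/10)
  'f': [0/1 + 1/1*9/10, 0/1 + 1/1*1/1) = [9/10, 1/1)
  emit 'b', narrow to [0/1, 4/5)
Step 2: interval [0/1, 4/5), width = 4/5 - 0/1 = 4/5
  'b': [0/1 + 4/5*0/1, 0/1 + 4/5*4/5) = [0/1, 16/25)
  'd': [0/1 + 4/5*4/5, 0/1 + 4/5*9/10) = [16/25, 18/25) <- contains code 1799/2500
  'f': [0/1 + 4/5*9/10, 0/1 + 4/5*1/1) = [18/25, 4/5)
  emit 'd', narrow to [16/25, 18/25)
Step 3: interval [16/25, 18/25), width = 18/25 - 16/25 = 2/25
  'b': [16/25 + 2/25*0/1, 16/25 + 2/25*4/5) = [16/25, 88/125)
  'd': [16/25 + 2/25*4/5, 16/25 + 2/25*9/10) = [88/125, 89/125)
  'f': [16/25 + 2/25*9/10, 16/25 + 2/25*1/1) = [89/125, 18/25) <- contains code 1799/2500
  emit 'f', narrow to [89/125, 18/25)
Step 4: interval [89/125, 18/25), width = 18/25 - 89/125 = 1/125
  'b': [89/125 + 1/125*0/1, 89/125 + 1/125*4/5) = [89/125, 449/625)
  'd': [89/125 + 1/125*4/5, 89/125 + 1/125*9/10) = [449/625, 899/1250)
  'f': [89/125 + 1/125*9/10, 89/125 + 1/125*1/1) = [899/1250, 18/25) <- contains code 1799/2500
  emit 'f', narrow to [899/1250, 18/25)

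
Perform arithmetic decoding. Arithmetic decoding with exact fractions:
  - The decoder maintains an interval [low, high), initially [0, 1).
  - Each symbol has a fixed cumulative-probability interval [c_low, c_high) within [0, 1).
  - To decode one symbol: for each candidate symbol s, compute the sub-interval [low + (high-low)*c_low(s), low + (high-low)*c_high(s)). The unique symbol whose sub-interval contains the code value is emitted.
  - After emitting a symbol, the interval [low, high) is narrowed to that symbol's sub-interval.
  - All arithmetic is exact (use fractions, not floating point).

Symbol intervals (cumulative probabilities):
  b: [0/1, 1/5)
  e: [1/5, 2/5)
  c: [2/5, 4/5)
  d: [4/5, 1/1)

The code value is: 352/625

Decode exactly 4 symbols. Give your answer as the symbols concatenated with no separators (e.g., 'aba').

Answer: ccbb

Derivation:
Step 1: interval [0/1, 1/1), width = 1/1 - 0/1 = 1/1
  'b': [0/1 + 1/1*0/1, 0/1 + 1/1*1/5) = [0/1, 1/5)
  'e': [0/1 + 1/1*1/5, 0/1 + 1/1*2/5) = [1/5, 2/5)
  'c': [0/1 + 1/1*2/5, 0/1 + 1/1*4/5) = [2/5, 4/5) <- contains code 352/625
  'd': [0/1 + 1/1*4/5, 0/1 + 1/1*1/1) = [4/5, 1/1)
  emit 'c', narrow to [2/5, 4/5)
Step 2: interval [2/5, 4/5), width = 4/5 - 2/5 = 2/5
  'b': [2/5 + 2/5*0/1, 2/5 + 2/5*1/5) = [2/5, 12/25)
  'e': [2/5 + 2/5*1/5, 2/5 + 2/5*2/5) = [12/25, 14/25)
  'c': [2/5 + 2/5*2/5, 2/5 + 2/5*4/5) = [14/25, 18/25) <- contains code 352/625
  'd': [2/5 + 2/5*4/5, 2/5 + 2/5*1/1) = [18/25, 4/5)
  emit 'c', narrow to [14/25, 18/25)
Step 3: interval [14/25, 18/25), width = 18/25 - 14/25 = 4/25
  'b': [14/25 + 4/25*0/1, 14/25 + 4/25*1/5) = [14/25, 74/125) <- contains code 352/625
  'e': [14/25 + 4/25*1/5, 14/25 + 4/25*2/5) = [74/125, 78/125)
  'c': [14/25 + 4/25*2/5, 14/25 + 4/25*4/5) = [78/125, 86/125)
  'd': [14/25 + 4/25*4/5, 14/25 + 4/25*1/1) = [86/125, 18/25)
  emit 'b', narrow to [14/25, 74/125)
Step 4: interval [14/25, 74/125), width = 74/125 - 14/25 = 4/125
  'b': [14/25 + 4/125*0/1, 14/25 + 4/125*1/5) = [14/25, 354/625) <- contains code 352/625
  'e': [14/25 + 4/125*1/5, 14/25 + 4/125*2/5) = [354/625, 358/625)
  'c': [14/25 + 4/125*2/5, 14/25 + 4/125*4/5) = [358/625, 366/625)
  'd': [14/25 + 4/125*4/5, 14/25 + 4/125*1/1) = [366/625, 74/125)
  emit 'b', narrow to [14/25, 354/625)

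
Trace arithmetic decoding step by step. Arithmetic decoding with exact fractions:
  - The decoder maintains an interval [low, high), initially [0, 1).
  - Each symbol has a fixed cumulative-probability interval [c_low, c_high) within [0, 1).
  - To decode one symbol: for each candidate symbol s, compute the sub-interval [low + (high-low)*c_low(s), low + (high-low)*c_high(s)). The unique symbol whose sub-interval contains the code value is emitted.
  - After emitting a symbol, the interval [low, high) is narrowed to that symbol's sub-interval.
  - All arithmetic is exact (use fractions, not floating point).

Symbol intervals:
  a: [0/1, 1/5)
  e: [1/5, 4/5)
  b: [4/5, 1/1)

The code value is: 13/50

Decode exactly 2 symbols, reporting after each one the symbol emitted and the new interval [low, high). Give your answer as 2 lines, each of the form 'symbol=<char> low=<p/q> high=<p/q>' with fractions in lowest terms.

Answer: symbol=e low=1/5 high=4/5
symbol=a low=1/5 high=8/25

Derivation:
Step 1: interval [0/1, 1/1), width = 1/1 - 0/1 = 1/1
  'a': [0/1 + 1/1*0/1, 0/1 + 1/1*1/5) = [0/1, 1/5)
  'e': [0/1 + 1/1*1/5, 0/1 + 1/1*4/5) = [1/5, 4/5) <- contains code 13/50
  'b': [0/1 + 1/1*4/5, 0/1 + 1/1*1/1) = [4/5, 1/1)
  emit 'e', narrow to [1/5, 4/5)
Step 2: interval [1/5, 4/5), width = 4/5 - 1/5 = 3/5
  'a': [1/5 + 3/5*0/1, 1/5 + 3/5*1/5) = [1/5, 8/25) <- contains code 13/50
  'e': [1/5 + 3/5*1/5, 1/5 + 3/5*4/5) = [8/25, 17/25)
  'b': [1/5 + 3/5*4/5, 1/5 + 3/5*1/1) = [17/25, 4/5)
  emit 'a', narrow to [1/5, 8/25)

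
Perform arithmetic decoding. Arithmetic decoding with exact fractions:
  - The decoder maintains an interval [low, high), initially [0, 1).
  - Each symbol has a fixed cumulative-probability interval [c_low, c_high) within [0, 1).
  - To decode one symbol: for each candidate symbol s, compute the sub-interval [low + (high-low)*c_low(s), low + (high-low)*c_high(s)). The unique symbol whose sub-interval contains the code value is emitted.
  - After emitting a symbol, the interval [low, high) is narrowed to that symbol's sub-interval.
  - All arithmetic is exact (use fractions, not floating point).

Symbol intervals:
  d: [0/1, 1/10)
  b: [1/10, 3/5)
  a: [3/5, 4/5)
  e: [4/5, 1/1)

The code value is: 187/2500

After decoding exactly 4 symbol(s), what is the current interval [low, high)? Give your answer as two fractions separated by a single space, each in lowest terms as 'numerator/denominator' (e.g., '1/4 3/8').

Step 1: interval [0/1, 1/1), width = 1/1 - 0/1 = 1/1
  'd': [0/1 + 1/1*0/1, 0/1 + 1/1*1/10) = [0/1, 1/10) <- contains code 187/2500
  'b': [0/1 + 1/1*1/10, 0/1 + 1/1*3/5) = [1/10, 3/5)
  'a': [0/1 + 1/1*3/5, 0/1 + 1/1*4/5) = [3/5, 4/5)
  'e': [0/1 + 1/1*4/5, 0/1 + 1/1*1/1) = [4/5, 1/1)
  emit 'd', narrow to [0/1, 1/10)
Step 2: interval [0/1, 1/10), width = 1/10 - 0/1 = 1/10
  'd': [0/1 + 1/10*0/1, 0/1 + 1/10*1/10) = [0/1, 1/100)
  'b': [0/1 + 1/10*1/10, 0/1 + 1/10*3/5) = [1/100, 3/50)
  'a': [0/1 + 1/10*3/5, 0/1 + 1/10*4/5) = [3/50, 2/25) <- contains code 187/2500
  'e': [0/1 + 1/10*4/5, 0/1 + 1/10*1/1) = [2/25, 1/10)
  emit 'a', narrow to [3/50, 2/25)
Step 3: interval [3/50, 2/25), width = 2/25 - 3/50 = 1/50
  'd': [3/50 + 1/50*0/1, 3/50 + 1/50*1/10) = [3/50, 31/500)
  'b': [3/50 + 1/50*1/10, 3/50 + 1/50*3/5) = [31/500, 9/125)
  'a': [3/50 + 1/50*3/5, 3/50 + 1/50*4/5) = [9/125, 19/250) <- contains code 187/2500
  'e': [3/50 + 1/50*4/5, 3/50 + 1/50*1/1) = [19/250, 2/25)
  emit 'a', narrow to [9/125, 19/250)
Step 4: interval [9/125, 19/250), width = 19/250 - 9/125 = 1/250
  'd': [9/125 + 1/250*0/1, 9/125 + 1/250*1/10) = [9/125, 181/2500)
  'b': [9/125 + 1/250*1/10, 9/125 + 1/250*3/5) = [181/2500, 93/1250)
  'a': [9/125 + 1/250*3/5, 9/125 + 1/250*4/5) = [93/1250, 47/625) <- contains code 187/2500
  'e': [9/125 + 1/250*4/5, 9/125 + 1/250*1/1) = [47/625, 19/250)
  emit 'a', narrow to [93/1250, 47/625)

Answer: 93/1250 47/625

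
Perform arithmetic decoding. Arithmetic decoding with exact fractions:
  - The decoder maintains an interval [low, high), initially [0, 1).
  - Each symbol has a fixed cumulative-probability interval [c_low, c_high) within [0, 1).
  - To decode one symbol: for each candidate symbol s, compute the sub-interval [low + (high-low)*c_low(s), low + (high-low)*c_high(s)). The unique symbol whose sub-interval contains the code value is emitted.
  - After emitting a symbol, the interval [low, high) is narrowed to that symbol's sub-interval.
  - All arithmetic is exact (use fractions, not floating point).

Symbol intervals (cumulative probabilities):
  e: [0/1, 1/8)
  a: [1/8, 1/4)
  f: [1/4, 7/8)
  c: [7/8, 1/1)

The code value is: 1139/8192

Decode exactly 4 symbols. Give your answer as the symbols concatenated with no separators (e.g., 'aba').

Answer: aeca

Derivation:
Step 1: interval [0/1, 1/1), width = 1/1 - 0/1 = 1/1
  'e': [0/1 + 1/1*0/1, 0/1 + 1/1*1/8) = [0/1, 1/8)
  'a': [0/1 + 1/1*1/8, 0/1 + 1/1*1/4) = [1/8, 1/4) <- contains code 1139/8192
  'f': [0/1 + 1/1*1/4, 0/1 + 1/1*7/8) = [1/4, 7/8)
  'c': [0/1 + 1/1*7/8, 0/1 + 1/1*1/1) = [7/8, 1/1)
  emit 'a', narrow to [1/8, 1/4)
Step 2: interval [1/8, 1/4), width = 1/4 - 1/8 = 1/8
  'e': [1/8 + 1/8*0/1, 1/8 + 1/8*1/8) = [1/8, 9/64) <- contains code 1139/8192
  'a': [1/8 + 1/8*1/8, 1/8 + 1/8*1/4) = [9/64, 5/32)
  'f': [1/8 + 1/8*1/4, 1/8 + 1/8*7/8) = [5/32, 15/64)
  'c': [1/8 + 1/8*7/8, 1/8 + 1/8*1/1) = [15/64, 1/4)
  emit 'e', narrow to [1/8, 9/64)
Step 3: interval [1/8, 9/64), width = 9/64 - 1/8 = 1/64
  'e': [1/8 + 1/64*0/1, 1/8 + 1/64*1/8) = [1/8, 65/512)
  'a': [1/8 + 1/64*1/8, 1/8 + 1/64*1/4) = [65/512, 33/256)
  'f': [1/8 + 1/64*1/4, 1/8 + 1/64*7/8) = [33/256, 71/512)
  'c': [1/8 + 1/64*7/8, 1/8 + 1/64*1/1) = [71/512, 9/64) <- contains code 1139/8192
  emit 'c', narrow to [71/512, 9/64)
Step 4: interval [71/512, 9/64), width = 9/64 - 71/512 = 1/512
  'e': [71/512 + 1/512*0/1, 71/512 + 1/512*1/8) = [71/512, 569/4096)
  'a': [71/512 + 1/512*1/8, 71/512 + 1/512*1/4) = [569/4096, 285/2048) <- contains code 1139/8192
  'f': [71/512 + 1/512*1/4, 71/512 + 1/512*7/8) = [285/2048, 575/4096)
  'c': [71/512 + 1/512*7/8, 71/512 + 1/512*1/1) = [575/4096, 9/64)
  emit 'a', narrow to [569/4096, 285/2048)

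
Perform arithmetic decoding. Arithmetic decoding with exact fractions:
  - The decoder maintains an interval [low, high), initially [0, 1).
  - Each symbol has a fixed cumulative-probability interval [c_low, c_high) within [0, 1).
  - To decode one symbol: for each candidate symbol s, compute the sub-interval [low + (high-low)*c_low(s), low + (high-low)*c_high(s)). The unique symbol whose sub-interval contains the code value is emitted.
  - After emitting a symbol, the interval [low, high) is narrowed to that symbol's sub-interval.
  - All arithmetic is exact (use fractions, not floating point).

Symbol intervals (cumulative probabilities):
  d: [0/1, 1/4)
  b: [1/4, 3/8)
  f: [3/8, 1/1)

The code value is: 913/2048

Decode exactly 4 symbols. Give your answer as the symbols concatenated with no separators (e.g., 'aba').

Step 1: interval [0/1, 1/1), width = 1/1 - 0/1 = 1/1
  'd': [0/1 + 1/1*0/1, 0/1 + 1/1*1/4) = [0/1, 1/4)
  'b': [0/1 + 1/1*1/4, 0/1 + 1/1*3/8) = [1/4, 3/8)
  'f': [0/1 + 1/1*3/8, 0/1 + 1/1*1/1) = [3/8, 1/1) <- contains code 913/2048
  emit 'f', narrow to [3/8, 1/1)
Step 2: interval [3/8, 1/1), width = 1/1 - 3/8 = 5/8
  'd': [3/8 + 5/8*0/1, 3/8 + 5/8*1/4) = [3/8, 17/32) <- contains code 913/2048
  'b': [3/8 + 5/8*1/4, 3/8 + 5/8*3/8) = [17/32, 39/64)
  'f': [3/8 + 5/8*3/8, 3/8 + 5/8*1/1) = [39/64, 1/1)
  emit 'd', narrow to [3/8, 17/32)
Step 3: interval [3/8, 17/32), width = 17/32 - 3/8 = 5/32
  'd': [3/8 + 5/32*0/1, 3/8 + 5/32*1/4) = [3/8, 53/128)
  'b': [3/8 + 5/32*1/4, 3/8 + 5/32*3/8) = [53/128, 111/256)
  'f': [3/8 + 5/32*3/8, 3/8 + 5/32*1/1) = [111/256, 17/32) <- contains code 913/2048
  emit 'f', narrow to [111/256, 17/32)
Step 4: interval [111/256, 17/32), width = 17/32 - 111/256 = 25/256
  'd': [111/256 + 25/256*0/1, 111/256 + 25/256*1/4) = [111/256, 469/1024) <- contains code 913/2048
  'b': [111/256 + 25/256*1/4, 111/256 + 25/256*3/8) = [469/1024, 963/2048)
  'f': [111/256 + 25/256*3/8, 111/256 + 25/256*1/1) = [963/2048, 17/32)
  emit 'd', narrow to [111/256, 469/1024)

Answer: fdfd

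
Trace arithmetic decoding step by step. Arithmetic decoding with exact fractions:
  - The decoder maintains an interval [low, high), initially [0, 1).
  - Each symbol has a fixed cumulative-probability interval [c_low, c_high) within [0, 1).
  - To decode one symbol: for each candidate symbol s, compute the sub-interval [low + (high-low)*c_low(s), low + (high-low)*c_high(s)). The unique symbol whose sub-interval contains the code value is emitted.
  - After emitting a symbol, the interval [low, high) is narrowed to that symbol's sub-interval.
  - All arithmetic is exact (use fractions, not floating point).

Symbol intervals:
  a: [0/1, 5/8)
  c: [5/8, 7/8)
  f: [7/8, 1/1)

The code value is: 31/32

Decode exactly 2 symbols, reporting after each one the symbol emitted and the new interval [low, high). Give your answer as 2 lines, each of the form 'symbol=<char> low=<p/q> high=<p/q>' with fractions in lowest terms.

Step 1: interval [0/1, 1/1), width = 1/1 - 0/1 = 1/1
  'a': [0/1 + 1/1*0/1, 0/1 + 1/1*5/8) = [0/1, 5/8)
  'c': [0/1 + 1/1*5/8, 0/1 + 1/1*7/8) = [5/8, 7/8)
  'f': [0/1 + 1/1*7/8, 0/1 + 1/1*1/1) = [7/8, 1/1) <- contains code 31/32
  emit 'f', narrow to [7/8, 1/1)
Step 2: interval [7/8, 1/1), width = 1/1 - 7/8 = 1/8
  'a': [7/8 + 1/8*0/1, 7/8 + 1/8*5/8) = [7/8, 61/64)
  'c': [7/8 + 1/8*5/8, 7/8 + 1/8*7/8) = [61/64, 63/64) <- contains code 31/32
  'f': [7/8 + 1/8*7/8, 7/8 + 1/8*1/1) = [63/64, 1/1)
  emit 'c', narrow to [61/64, 63/64)

Answer: symbol=f low=7/8 high=1/1
symbol=c low=61/64 high=63/64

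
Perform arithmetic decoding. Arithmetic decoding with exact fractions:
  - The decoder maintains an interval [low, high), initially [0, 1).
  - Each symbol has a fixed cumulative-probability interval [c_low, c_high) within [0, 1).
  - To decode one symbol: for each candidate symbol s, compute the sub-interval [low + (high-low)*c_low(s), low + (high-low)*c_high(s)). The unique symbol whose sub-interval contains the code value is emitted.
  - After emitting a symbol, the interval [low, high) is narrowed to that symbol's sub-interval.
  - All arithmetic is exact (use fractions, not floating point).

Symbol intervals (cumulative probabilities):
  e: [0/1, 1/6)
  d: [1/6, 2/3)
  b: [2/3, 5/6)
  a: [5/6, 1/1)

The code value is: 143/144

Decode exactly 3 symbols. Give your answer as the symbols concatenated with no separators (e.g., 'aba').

Answer: aab

Derivation:
Step 1: interval [0/1, 1/1), width = 1/1 - 0/1 = 1/1
  'e': [0/1 + 1/1*0/1, 0/1 + 1/1*1/6) = [0/1, 1/6)
  'd': [0/1 + 1/1*1/6, 0/1 + 1/1*2/3) = [1/6, 2/3)
  'b': [0/1 + 1/1*2/3, 0/1 + 1/1*5/6) = [2/3, 5/6)
  'a': [0/1 + 1/1*5/6, 0/1 + 1/1*1/1) = [5/6, 1/1) <- contains code 143/144
  emit 'a', narrow to [5/6, 1/1)
Step 2: interval [5/6, 1/1), width = 1/1 - 5/6 = 1/6
  'e': [5/6 + 1/6*0/1, 5/6 + 1/6*1/6) = [5/6, 31/36)
  'd': [5/6 + 1/6*1/6, 5/6 + 1/6*2/3) = [31/36, 17/18)
  'b': [5/6 + 1/6*2/3, 5/6 + 1/6*5/6) = [17/18, 35/36)
  'a': [5/6 + 1/6*5/6, 5/6 + 1/6*1/1) = [35/36, 1/1) <- contains code 143/144
  emit 'a', narrow to [35/36, 1/1)
Step 3: interval [35/36, 1/1), width = 1/1 - 35/36 = 1/36
  'e': [35/36 + 1/36*0/1, 35/36 + 1/36*1/6) = [35/36, 211/216)
  'd': [35/36 + 1/36*1/6, 35/36 + 1/36*2/3) = [211/216, 107/108)
  'b': [35/36 + 1/36*2/3, 35/36 + 1/36*5/6) = [107/108, 215/216) <- contains code 143/144
  'a': [35/36 + 1/36*5/6, 35/36 + 1/36*1/1) = [215/216, 1/1)
  emit 'b', narrow to [107/108, 215/216)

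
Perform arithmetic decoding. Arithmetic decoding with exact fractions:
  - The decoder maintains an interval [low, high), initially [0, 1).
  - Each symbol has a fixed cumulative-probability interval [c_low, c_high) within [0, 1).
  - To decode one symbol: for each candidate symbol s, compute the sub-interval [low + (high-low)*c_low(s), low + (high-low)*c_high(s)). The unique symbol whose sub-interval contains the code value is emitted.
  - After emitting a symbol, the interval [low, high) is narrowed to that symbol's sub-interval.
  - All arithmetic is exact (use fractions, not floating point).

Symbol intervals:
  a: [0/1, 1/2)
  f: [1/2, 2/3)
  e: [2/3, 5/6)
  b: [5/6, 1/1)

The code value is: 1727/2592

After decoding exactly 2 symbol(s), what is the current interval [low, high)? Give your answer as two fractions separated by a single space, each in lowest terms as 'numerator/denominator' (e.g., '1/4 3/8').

Answer: 23/36 2/3

Derivation:
Step 1: interval [0/1, 1/1), width = 1/1 - 0/1 = 1/1
  'a': [0/1 + 1/1*0/1, 0/1 + 1/1*1/2) = [0/1, 1/2)
  'f': [0/1 + 1/1*1/2, 0/1 + 1/1*2/3) = [1/2, 2/3) <- contains code 1727/2592
  'e': [0/1 + 1/1*2/3, 0/1 + 1/1*5/6) = [2/3, 5/6)
  'b': [0/1 + 1/1*5/6, 0/1 + 1/1*1/1) = [5/6, 1/1)
  emit 'f', narrow to [1/2, 2/3)
Step 2: interval [1/2, 2/3), width = 2/3 - 1/2 = 1/6
  'a': [1/2 + 1/6*0/1, 1/2 + 1/6*1/2) = [1/2, 7/12)
  'f': [1/2 + 1/6*1/2, 1/2 + 1/6*2/3) = [7/12, 11/18)
  'e': [1/2 + 1/6*2/3, 1/2 + 1/6*5/6) = [11/18, 23/36)
  'b': [1/2 + 1/6*5/6, 1/2 + 1/6*1/1) = [23/36, 2/3) <- contains code 1727/2592
  emit 'b', narrow to [23/36, 2/3)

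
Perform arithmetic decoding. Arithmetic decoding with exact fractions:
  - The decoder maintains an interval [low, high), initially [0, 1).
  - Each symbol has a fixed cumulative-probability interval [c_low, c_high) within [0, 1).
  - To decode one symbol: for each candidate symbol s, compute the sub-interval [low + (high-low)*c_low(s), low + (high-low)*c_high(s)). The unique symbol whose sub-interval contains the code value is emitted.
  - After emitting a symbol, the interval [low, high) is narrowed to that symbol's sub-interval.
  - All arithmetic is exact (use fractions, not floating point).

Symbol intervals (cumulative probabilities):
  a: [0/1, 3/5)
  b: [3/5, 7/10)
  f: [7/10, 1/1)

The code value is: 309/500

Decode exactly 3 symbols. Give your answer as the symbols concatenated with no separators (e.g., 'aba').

Answer: baa

Derivation:
Step 1: interval [0/1, 1/1), width = 1/1 - 0/1 = 1/1
  'a': [0/1 + 1/1*0/1, 0/1 + 1/1*3/5) = [0/1, 3/5)
  'b': [0/1 + 1/1*3/5, 0/1 + 1/1*7/10) = [3/5, 7/10) <- contains code 309/500
  'f': [0/1 + 1/1*7/10, 0/1 + 1/1*1/1) = [7/10, 1/1)
  emit 'b', narrow to [3/5, 7/10)
Step 2: interval [3/5, 7/10), width = 7/10 - 3/5 = 1/10
  'a': [3/5 + 1/10*0/1, 3/5 + 1/10*3/5) = [3/5, 33/50) <- contains code 309/500
  'b': [3/5 + 1/10*3/5, 3/5 + 1/10*7/10) = [33/50, 67/100)
  'f': [3/5 + 1/10*7/10, 3/5 + 1/10*1/1) = [67/100, 7/10)
  emit 'a', narrow to [3/5, 33/50)
Step 3: interval [3/5, 33/50), width = 33/50 - 3/5 = 3/50
  'a': [3/5 + 3/50*0/1, 3/5 + 3/50*3/5) = [3/5, 159/250) <- contains code 309/500
  'b': [3/5 + 3/50*3/5, 3/5 + 3/50*7/10) = [159/250, 321/500)
  'f': [3/5 + 3/50*7/10, 3/5 + 3/50*1/1) = [321/500, 33/50)
  emit 'a', narrow to [3/5, 159/250)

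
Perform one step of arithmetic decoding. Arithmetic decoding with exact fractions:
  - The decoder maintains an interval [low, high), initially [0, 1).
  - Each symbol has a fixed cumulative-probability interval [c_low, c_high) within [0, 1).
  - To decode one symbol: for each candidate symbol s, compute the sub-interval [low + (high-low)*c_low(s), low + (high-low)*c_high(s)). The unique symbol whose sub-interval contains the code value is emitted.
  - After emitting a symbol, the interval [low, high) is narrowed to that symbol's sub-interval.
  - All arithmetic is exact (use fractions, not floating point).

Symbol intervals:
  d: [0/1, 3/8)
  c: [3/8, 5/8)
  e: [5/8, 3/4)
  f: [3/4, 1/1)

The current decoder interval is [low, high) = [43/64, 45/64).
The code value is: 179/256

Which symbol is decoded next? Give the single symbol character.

Answer: f

Derivation:
Interval width = high − low = 45/64 − 43/64 = 1/32
Scaled code = (code − low) / width = (179/256 − 43/64) / 1/32 = 7/8
  d: [0/1, 3/8) 
  c: [3/8, 5/8) 
  e: [5/8, 3/4) 
  f: [3/4, 1/1) ← scaled code falls here ✓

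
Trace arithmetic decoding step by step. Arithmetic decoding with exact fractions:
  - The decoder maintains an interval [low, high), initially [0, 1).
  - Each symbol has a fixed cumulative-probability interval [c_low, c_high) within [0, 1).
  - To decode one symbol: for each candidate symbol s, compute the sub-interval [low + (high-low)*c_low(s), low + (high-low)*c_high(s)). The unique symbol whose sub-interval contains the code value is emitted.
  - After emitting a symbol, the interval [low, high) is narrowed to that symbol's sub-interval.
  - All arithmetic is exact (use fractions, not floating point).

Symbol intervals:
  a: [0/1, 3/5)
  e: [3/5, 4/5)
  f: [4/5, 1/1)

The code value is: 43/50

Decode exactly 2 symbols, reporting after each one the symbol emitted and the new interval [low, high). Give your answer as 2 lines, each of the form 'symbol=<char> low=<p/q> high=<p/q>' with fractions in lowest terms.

Answer: symbol=f low=4/5 high=1/1
symbol=a low=4/5 high=23/25

Derivation:
Step 1: interval [0/1, 1/1), width = 1/1 - 0/1 = 1/1
  'a': [0/1 + 1/1*0/1, 0/1 + 1/1*3/5) = [0/1, 3/5)
  'e': [0/1 + 1/1*3/5, 0/1 + 1/1*4/5) = [3/5, 4/5)
  'f': [0/1 + 1/1*4/5, 0/1 + 1/1*1/1) = [4/5, 1/1) <- contains code 43/50
  emit 'f', narrow to [4/5, 1/1)
Step 2: interval [4/5, 1/1), width = 1/1 - 4/5 = 1/5
  'a': [4/5 + 1/5*0/1, 4/5 + 1/5*3/5) = [4/5, 23/25) <- contains code 43/50
  'e': [4/5 + 1/5*3/5, 4/5 + 1/5*4/5) = [23/25, 24/25)
  'f': [4/5 + 1/5*4/5, 4/5 + 1/5*1/1) = [24/25, 1/1)
  emit 'a', narrow to [4/5, 23/25)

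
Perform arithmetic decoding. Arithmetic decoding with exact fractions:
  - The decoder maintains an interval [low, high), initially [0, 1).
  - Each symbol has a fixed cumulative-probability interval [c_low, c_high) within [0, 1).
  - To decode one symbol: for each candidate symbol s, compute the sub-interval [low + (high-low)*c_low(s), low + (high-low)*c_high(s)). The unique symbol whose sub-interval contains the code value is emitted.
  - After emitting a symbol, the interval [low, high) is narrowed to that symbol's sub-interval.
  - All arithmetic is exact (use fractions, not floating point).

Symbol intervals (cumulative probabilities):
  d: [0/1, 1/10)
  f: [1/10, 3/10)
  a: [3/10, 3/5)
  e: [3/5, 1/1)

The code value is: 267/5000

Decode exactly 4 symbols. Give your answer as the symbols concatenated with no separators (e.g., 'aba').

Step 1: interval [0/1, 1/1), width = 1/1 - 0/1 = 1/1
  'd': [0/1 + 1/1*0/1, 0/1 + 1/1*1/10) = [0/1, 1/10) <- contains code 267/5000
  'f': [0/1 + 1/1*1/10, 0/1 + 1/1*3/10) = [1/10, 3/10)
  'a': [0/1 + 1/1*3/10, 0/1 + 1/1*3/5) = [3/10, 3/5)
  'e': [0/1 + 1/1*3/5, 0/1 + 1/1*1/1) = [3/5, 1/1)
  emit 'd', narrow to [0/1, 1/10)
Step 2: interval [0/1, 1/10), width = 1/10 - 0/1 = 1/10
  'd': [0/1 + 1/10*0/1, 0/1 + 1/10*1/10) = [0/1, 1/100)
  'f': [0/1 + 1/10*1/10, 0/1 + 1/10*3/10) = [1/100, 3/100)
  'a': [0/1 + 1/10*3/10, 0/1 + 1/10*3/5) = [3/100, 3/50) <- contains code 267/5000
  'e': [0/1 + 1/10*3/5, 0/1 + 1/10*1/1) = [3/50, 1/10)
  emit 'a', narrow to [3/100, 3/50)
Step 3: interval [3/100, 3/50), width = 3/50 - 3/100 = 3/100
  'd': [3/100 + 3/100*0/1, 3/100 + 3/100*1/10) = [3/100, 33/1000)
  'f': [3/100 + 3/100*1/10, 3/100 + 3/100*3/10) = [33/1000, 39/1000)
  'a': [3/100 + 3/100*3/10, 3/100 + 3/100*3/5) = [39/1000, 6/125)
  'e': [3/100 + 3/100*3/5, 3/100 + 3/100*1/1) = [6/125, 3/50) <- contains code 267/5000
  emit 'e', narrow to [6/125, 3/50)
Step 4: interval [6/125, 3/50), width = 3/50 - 6/125 = 3/250
  'd': [6/125 + 3/250*0/1, 6/125 + 3/250*1/10) = [6/125, 123/2500)
  'f': [6/125 + 3/250*1/10, 6/125 + 3/250*3/10) = [123/2500, 129/2500)
  'a': [6/125 + 3/250*3/10, 6/125 + 3/250*3/5) = [129/2500, 69/1250) <- contains code 267/5000
  'e': [6/125 + 3/250*3/5, 6/125 + 3/250*1/1) = [69/1250, 3/50)
  emit 'a', narrow to [129/2500, 69/1250)

Answer: daea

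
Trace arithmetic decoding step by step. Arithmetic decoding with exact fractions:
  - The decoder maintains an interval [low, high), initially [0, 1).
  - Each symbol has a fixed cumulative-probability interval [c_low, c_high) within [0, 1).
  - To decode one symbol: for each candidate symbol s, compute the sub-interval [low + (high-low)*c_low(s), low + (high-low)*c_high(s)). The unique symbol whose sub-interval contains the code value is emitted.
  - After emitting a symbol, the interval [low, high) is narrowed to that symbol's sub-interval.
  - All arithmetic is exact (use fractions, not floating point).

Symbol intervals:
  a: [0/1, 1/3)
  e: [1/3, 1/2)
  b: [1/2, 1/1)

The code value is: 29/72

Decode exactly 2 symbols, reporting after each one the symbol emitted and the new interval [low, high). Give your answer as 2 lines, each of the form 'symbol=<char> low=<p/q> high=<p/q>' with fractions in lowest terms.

Step 1: interval [0/1, 1/1), width = 1/1 - 0/1 = 1/1
  'a': [0/1 + 1/1*0/1, 0/1 + 1/1*1/3) = [0/1, 1/3)
  'e': [0/1 + 1/1*1/3, 0/1 + 1/1*1/2) = [1/3, 1/2) <- contains code 29/72
  'b': [0/1 + 1/1*1/2, 0/1 + 1/1*1/1) = [1/2, 1/1)
  emit 'e', narrow to [1/3, 1/2)
Step 2: interval [1/3, 1/2), width = 1/2 - 1/3 = 1/6
  'a': [1/3 + 1/6*0/1, 1/3 + 1/6*1/3) = [1/3, 7/18)
  'e': [1/3 + 1/6*1/3, 1/3 + 1/6*1/2) = [7/18, 5/12) <- contains code 29/72
  'b': [1/3 + 1/6*1/2, 1/3 + 1/6*1/1) = [5/12, 1/2)
  emit 'e', narrow to [7/18, 5/12)

Answer: symbol=e low=1/3 high=1/2
symbol=e low=7/18 high=5/12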